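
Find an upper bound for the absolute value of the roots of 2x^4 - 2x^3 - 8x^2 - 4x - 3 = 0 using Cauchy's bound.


Cauchy's bound: all roots r satisfy |r| <= 1 + max(|a_i/a_n|) for i = 0,...,n-1
where a_n is the leading coefficient.

Coefficients: [2, -2, -8, -4, -3]
Leading coefficient a_n = 2
Ratios |a_i/a_n|: 1, 4, 2, 3/2
Maximum ratio: 4
Cauchy's bound: |r| <= 1 + 4 = 5

Upper bound = 5


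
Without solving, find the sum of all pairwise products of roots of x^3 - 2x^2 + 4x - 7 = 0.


By Vieta's formulas for x^3 + bx^2 + cx + d = 0:
  r1 + r2 + r3 = -b/a = 2
  r1*r2 + r1*r3 + r2*r3 = c/a = 4
  r1*r2*r3 = -d/a = 7


Sum of pairwise products = 4


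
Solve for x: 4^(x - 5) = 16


Express both sides with the same base.
16 = 4^2
Since the bases match, equate exponents: x - 5 = 2
So x = 2 - (-5) = 7

x = 7


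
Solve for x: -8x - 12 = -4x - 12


Starting with: -8x - 12 = -4x - 12
Move all x terms to left: (-8 + 4)x = -12 + 12
Simplify: -4x = 0
Divide both sides by -4: x = 0

x = 0


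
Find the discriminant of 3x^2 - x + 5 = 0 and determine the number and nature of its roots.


For ax^2 + bx + c = 0, discriminant D = b^2 - 4ac
Here a = 3, b = -1, c = 5
D = (-1)^2 - 4(3)(5) = 1 - 60 = -59

D = -59 < 0
The equation has no real roots (2 complex conjugate roots).

Discriminant = -59, no real roots (2 complex conjugate roots)


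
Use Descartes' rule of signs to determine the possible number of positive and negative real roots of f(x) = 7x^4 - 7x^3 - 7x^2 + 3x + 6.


Descartes' rule of signs:

For positive roots, count sign changes in f(x) = 7x^4 - 7x^3 - 7x^2 + 3x + 6:
Signs of coefficients: +, -, -, +, +
Number of sign changes: 2
Possible positive real roots: 2, 0

For negative roots, examine f(-x) = 7x^4 + 7x^3 - 7x^2 - 3x + 6:
Signs of coefficients: +, +, -, -, +
Number of sign changes: 2
Possible negative real roots: 2, 0

Positive roots: 2 or 0; Negative roots: 2 or 0


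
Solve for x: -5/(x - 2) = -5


Multiply both sides by (x - 2): -5 = -5(x - 2)
Distribute: -5 = -5x + 10
-5x = -5 - 10 = -15
x = 3

x = 3


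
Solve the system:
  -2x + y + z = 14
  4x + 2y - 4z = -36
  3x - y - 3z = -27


Using Cramer's rule. Expand each determinant along the first row.
D  = (-2)*[2*(-3) - (-4)*(-1)] - 1*[4*(-3) - (-4)*3] + 1*[4*(-1) - 2*3]
  = (-2)*(-10) - 1*(0) + 1*(-10) = 10
Dx = 14*[2*(-3) - (-4)*(-1)] - 1*[(-36)*(-3) - (-4)*(-27)] + 1*[(-36)*(-1) - 2*(-27)]
  = 14*(-10) - 1*(0) + 1*(90) = -50
Dy = (-2)*[(-36)*(-3) - (-4)*(-27)] - 14*[4*(-3) - (-4)*3] + 1*[4*(-27) - (-36)*3]
  = (-2)*(0) - 14*(0) + 1*(0) = 0
Dz = (-2)*[2*(-27) - (-36)*(-1)] - 1*[4*(-27) - (-36)*3] + 14*[4*(-1) - 2*3]
  = (-2)*(-90) - 1*(0) + 14*(-10) = 40
x = Dx/D = -50/10 = -5, y = Dy/D = 0/10 = 0, z = Dz/D = 40/10 = 4
Check eq1: (-2)(-5) + (1)(0) + (1)(4) = 14 = 14 ✓
Check eq2: (4)(-5) + (2)(0) + (-4)(4) = -36 = -36 ✓
Check eq3: (3)(-5) + (-1)(0) + (-3)(4) = -27 = -27 ✓

x = -5, y = 0, z = 4


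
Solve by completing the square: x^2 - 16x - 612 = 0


Start: x^2 - 16x - 612 = 0
Move constant: x^2 - 16x = 612
Half of -16 is -8, squared is 64
Add 64 to both sides: x^2 - 16x + 64 = 676
(x - 8)^2 = 676
x - 8 = ±26
x = 8 + 26 = 34 or x = 8 - 26 = -18

x = -18, x = 34


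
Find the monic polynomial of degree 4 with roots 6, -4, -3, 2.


A monic polynomial with roots 6, -4, -3, 2 is:
p(x) = (x - 6)(x + 4)(x + 3)(x - 2)
After multiplying by (x - 6): x - 6
After multiplying by (x + 4): x^2 - 2x - 24
After multiplying by (x + 3): x^3 + x^2 - 30x - 72
After multiplying by (x - 2): x^4 - x^3 - 32x^2 - 12x + 144

x^4 - x^3 - 32x^2 - 12x + 144


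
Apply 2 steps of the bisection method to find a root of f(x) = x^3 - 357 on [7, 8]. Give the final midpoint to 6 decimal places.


f(x) = x^3 - 357
f(7) = -14 < 0
f(8) = 155 > 0

Step 1: midpoint = (7.000000 + 8.000000)/2 = 7.500000
  f(7.500000) = 64.875000
  f(mid) > 0, so root is in [7.000000, 7.500000]

Step 2: midpoint = (7.000000 + 7.500000)/2 = 7.250000
  f(7.250000) = 24.078125
  f(mid) > 0, so root is in [7.000000, 7.250000]

midpoint = 7.250000


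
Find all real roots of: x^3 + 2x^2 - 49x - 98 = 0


Let p(x) = x^3 + 2x^2 - 49x - 98. By the rational root theorem (leading coefficient 1), any rational root is an integer divisor of 98: try ±1, ±2, ... in turn.
Test x = 1: value = -144 ≠ 0.
Test x = -1: value = -48 ≠ 0.
Test x = 2: value = -180 ≠ 0.
Test x = -2: value = 0 ✓, so (x + 2) is a factor.
Synthetic division by (x + 2): bring down 1; 1(-2) + 2 = 0; 0(-2) - 49 = -49; (-49)(-2) - 98 = 0 → quotient x^2 - 49, remainder 0.
Solve the quadratic x^2 - 49 = 0: discriminant = 0^2 - 4(1)(-49) = 0 + 196 = 196.
sqrt(196) = 14, so x = (0 ± 14)/2: x = 7 or x = -7.

x = -7, x = -2, x = 7


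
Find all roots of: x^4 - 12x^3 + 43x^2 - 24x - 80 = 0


Let p(x) = x^4 - 12x^3 + 43x^2 - 24x - 80. By the rational root theorem (leading coefficient 1), any rational root is an integer divisor of 80: try ±1, ±2, ... in turn.
Test x = 1: value = -72 ≠ 0.
Test x = -1: value = 0 ✓, so (x + 1) is a factor.
Synthetic division by (x + 1): bring down 1; 1(-1) - 12 = -13; (-13)(-1) + 43 = 56; 56(-1) - 24 = -80; (-80)(-1) - 80 = 0 → quotient x^3 - 13x^2 + 56x - 80, remainder 0.
Continue with the quotient x^3 - 13x^2 + 56x - 80 (candidates must divide 80; re-test x = -1 first in case it repeats).
Test x = -1: value = -150 ≠ 0.
Test x = 2: value = -12 ≠ 0.
Test x = -2: value = -252 ≠ 0.
Test x = 4: value = 0 ✓, so (x - 4) is a factor.
Synthetic division by (x - 4): bring down 1; 1(4) - 13 = -9; (-9)(4) + 56 = 20; 20(4) - 80 = 0 → quotient x^2 - 9x + 20, remainder 0.
Solve the quadratic x^2 - 9x + 20 = 0: discriminant = (-9)^2 - 4(1)(20) = 81 - 80 = 1.
sqrt(1) = 1, so x = (9 ± 1)/2: x = 5 or x = 4.
Collecting all roots found:

x = -1, x = 4 (multiplicity 2), x = 5


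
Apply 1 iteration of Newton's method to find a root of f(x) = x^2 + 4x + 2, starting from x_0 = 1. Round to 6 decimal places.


Newton's method: x_(n+1) = x_n - f(x_n)/f'(x_n)
f(x) = x^2 + 4x + 2
f'(x) = 2x + 4

Iteration 1:
  f(1.000000) = 7.000000
  f'(1.000000) = 6.000000
  x_1 = 1.000000 - (7.000000)/(6.000000) = -0.166667

x_1 = -0.166667


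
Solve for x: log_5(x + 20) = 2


Convert to exponential form: x + 20 = 5^2 = 25
x = 25 - 20 = 5
Check: log_5(5 + 20) = log_5(25) = log_5(25) = 2 ✓

x = 5


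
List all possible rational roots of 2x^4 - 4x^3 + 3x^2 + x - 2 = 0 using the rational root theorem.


Rational root theorem: possible roots are ±p/q where:
  p divides the constant term (-2): p ∈ {1, 2}
  q divides the leading coefficient (2): q ∈ {1, 2}

All possible rational roots: -2, -1, -1/2, 1/2, 1, 2

-2, -1, -1/2, 1/2, 1, 2


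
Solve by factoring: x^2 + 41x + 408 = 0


We need two numbers that multiply to 408 and add to 41.
Those numbers are 24 and 17 (since 24 * 17 = 408 and 24 + 17 = 41).
So x^2 + 41x + 408 = (x + 24)(x + 17) = 0
Setting each factor to zero: x = -24 or x = -17

x = -24, x = -17


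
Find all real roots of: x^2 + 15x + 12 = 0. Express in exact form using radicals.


Using the quadratic formula: x = (-b ± sqrt(b^2 - 4ac)) / (2a)
Here a = 1, b = 15, c = 12
Discriminant = b^2 - 4ac = 15^2 - 4(1)(12) = 225 - 48 = 177
Since discriminant = 177 > 0, there are two real roots.
x = (-15 ± sqrt(177)) / 2
Numerically: x ≈ -0.8479 or x ≈ -14.1521

x = (-15 + sqrt(177)) / 2 or x = (-15 - sqrt(177)) / 2


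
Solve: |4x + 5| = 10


An absolute value equation |expr| = 10 gives two cases:
Case 1: 4x + 5 = 10
  4x = 5, so x = 5/4
Case 2: 4x + 5 = -10
  4x = -15, so x = -15/4

x = -15/4, x = 5/4


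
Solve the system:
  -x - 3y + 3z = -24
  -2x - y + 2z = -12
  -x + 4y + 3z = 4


Using Cramer's rule. Expand each determinant along the first row.
D  = (-1)*[(-1)*3 - 2*4] - (-3)*[(-2)*3 - 2*(-1)] + 3*[(-2)*4 - (-1)*(-1)]
  = (-1)*(-11) - (-3)*(-4) + 3*(-9) = -28
Dx = (-24)*[(-1)*3 - 2*4] - (-3)*[(-12)*3 - 2*4] + 3*[(-12)*4 - (-1)*4]
  = (-24)*(-11) - (-3)*(-44) + 3*(-44) = 0
Dy = (-1)*[(-12)*3 - 2*4] - (-24)*[(-2)*3 - 2*(-1)] + 3*[(-2)*4 - (-12)*(-1)]
  = (-1)*(-44) - (-24)*(-4) + 3*(-20) = -112
Dz = (-1)*[(-1)*4 - (-12)*4] - (-3)*[(-2)*4 - (-12)*(-1)] + (-24)*[(-2)*4 - (-1)*(-1)]
  = (-1)*(44) - (-3)*(-20) + (-24)*(-9) = 112
x = Dx/D = 0/-28 = 0, y = Dy/D = -112/-28 = 4, z = Dz/D = 112/-28 = -4
Check eq1: (-1)(0) + (-3)(4) + (3)(-4) = -24 = -24 ✓
Check eq2: (-2)(0) + (-1)(4) + (2)(-4) = -12 = -12 ✓
Check eq3: (-1)(0) + (4)(4) + (3)(-4) = 4 = 4 ✓

x = 0, y = 4, z = -4


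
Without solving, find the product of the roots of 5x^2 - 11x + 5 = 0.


By Vieta's formulas for ax^2 + bx + c = 0:
  Sum of roots = -b/a
  Product of roots = c/a

Here a = 5, b = -11, c = 5
Sum = -(-11)/5 = 11/5
Product = 5/5 = 1

Product = 1


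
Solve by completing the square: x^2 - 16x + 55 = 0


Start: x^2 - 16x + 55 = 0
Move constant: x^2 - 16x = -55
Half of -16 is -8, squared is 64
Add 64 to both sides: x^2 - 16x + 64 = 9
(x - 8)^2 = 9
x - 8 = ±3
x = 8 + 3 = 11 or x = 8 - 3 = 5

x = 5, x = 11


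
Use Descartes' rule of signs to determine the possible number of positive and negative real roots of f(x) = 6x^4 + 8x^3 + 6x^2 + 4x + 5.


Descartes' rule of signs:

For positive roots, count sign changes in f(x) = 6x^4 + 8x^3 + 6x^2 + 4x + 5:
Signs of coefficients: +, +, +, +, +
Number of sign changes: 0
Possible positive real roots: 0

For negative roots, examine f(-x) = 6x^4 - 8x^3 + 6x^2 - 4x + 5:
Signs of coefficients: +, -, +, -, +
Number of sign changes: 4
Possible negative real roots: 4, 2, 0

Positive roots: 0; Negative roots: 4 or 2 or 0


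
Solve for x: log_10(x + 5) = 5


Convert to exponential form: x + 5 = 10^5 = 100000
x = 100000 - 5 = 99995
Check: log_10(99995 + 5) = log_10(100000) = log_10(100000) = 5 ✓

x = 99995


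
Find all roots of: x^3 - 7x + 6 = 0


Let p(x) = x^3 - 7x + 6. By the rational root theorem (leading coefficient 1), any rational root is an integer divisor of 6: try ±1, ±2, ... in turn.
Test x = 1: value = 0 ✓, so (x - 1) is a factor.
Synthetic division by (x - 1): bring down 1; 1(1) + 0 = 1; 1(1) - 7 = -6; (-6)(1) + 6 = 0 → quotient x^2 + x - 6, remainder 0.
Solve the quadratic x^2 + x - 6 = 0: discriminant = 1^2 - 4(1)(-6) = 1 + 24 = 25.
sqrt(25) = 5, so x = (-1 ± 5)/2: x = 2 or x = -3.
Collecting all roots found:

x = -3, x = 1, x = 2


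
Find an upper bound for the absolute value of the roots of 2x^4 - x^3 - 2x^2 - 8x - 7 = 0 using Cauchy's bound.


Cauchy's bound: all roots r satisfy |r| <= 1 + max(|a_i/a_n|) for i = 0,...,n-1
where a_n is the leading coefficient.

Coefficients: [2, -1, -2, -8, -7]
Leading coefficient a_n = 2
Ratios |a_i/a_n|: 1/2, 1, 4, 7/2
Maximum ratio: 4
Cauchy's bound: |r| <= 1 + 4 = 5

Upper bound = 5


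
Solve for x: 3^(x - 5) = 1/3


Express both sides with the same base.
1/3 = 3^(-1)
Since the bases match, equate exponents: x - 5 = -1
So x = -1 - (-5) = 4

x = 4


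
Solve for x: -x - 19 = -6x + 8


Starting with: -x - 19 = -6x + 8
Move all x terms to left: (-1 + 6)x = 8 + 19
Simplify: 5x = 27
Divide both sides by 5: x = 27/5

x = 27/5


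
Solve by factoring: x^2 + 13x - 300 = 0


We need two numbers that multiply to -300 and add to 13.
Those numbers are -12 and 25 (since (-12) * 25 = -300 and (-12) + 25 = 13).
So x^2 + 13x - 300 = (x - 12)(x + 25) = 0
Setting each factor to zero: x = 12 or x = -25

x = -25, x = 12


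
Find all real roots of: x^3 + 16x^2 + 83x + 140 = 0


Let p(x) = x^3 + 16x^2 + 83x + 140. By the rational root theorem (leading coefficient 1), any rational root is an integer divisor of 140: try ±1, ±2, ... in turn.
Test x = 1: value = 240 ≠ 0.
Test x = -1: value = 72 ≠ 0.
Test x = 2: value = 378 ≠ 0.
Test x = -2: value = 30 ≠ 0.
Test x = 4: value = 792 ≠ 0.
Test x = -4: value = 0 ✓, so (x + 4) is a factor.
Synthetic division by (x + 4): bring down 1; 1(-4) + 16 = 12; 12(-4) + 83 = 35; 35(-4) + 140 = 0 → quotient x^2 + 12x + 35, remainder 0.
Solve the quadratic x^2 + 12x + 35 = 0: discriminant = 12^2 - 4(1)(35) = 144 - 140 = 4.
sqrt(4) = 2, so x = (-12 ± 2)/2: x = -5 or x = -7.

x = -7, x = -5, x = -4


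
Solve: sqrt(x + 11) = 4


Square both sides: x + 11 = 4^2 = 16
x = 16 - 11 = 5
x = 5
Check: sqrt(1*5 + 11) = sqrt(16) = 4 ✓

x = 5


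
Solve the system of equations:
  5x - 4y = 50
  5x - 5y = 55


Using Cramer's rule:
Determinant D = (5)(-5) - (5)(-4) = -25 + 20 = -5
Dx = (50)(-5) - (55)(-4) = -250 + 220 = -30
Dy = (5)(55) - (5)(50) = 275 - 250 = 25
x = Dx/D = -30/-5 = 6
y = Dy/D = 25/-5 = -5

x = 6, y = -5


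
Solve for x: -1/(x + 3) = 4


Multiply both sides by (x + 3): -1 = 4(x + 3)
Distribute: -1 = 4x + 12
4x = -1 - 12 = -13
x = -13/4

x = -13/4


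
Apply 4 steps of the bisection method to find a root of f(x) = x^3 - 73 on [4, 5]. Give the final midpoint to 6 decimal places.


f(x) = x^3 - 73
f(4) = -9 < 0
f(5) = 52 > 0

Step 1: midpoint = (4.000000 + 5.000000)/2 = 4.500000
  f(4.500000) = 18.125000
  f(mid) > 0, so root is in [4.000000, 4.500000]

Step 2: midpoint = (4.000000 + 4.500000)/2 = 4.250000
  f(4.250000) = 3.765625
  f(mid) > 0, so root is in [4.000000, 4.250000]

Step 3: midpoint = (4.000000 + 4.250000)/2 = 4.125000
  f(4.125000) = -2.810547
  f(mid) < 0, so root is in [4.125000, 4.250000]

Step 4: midpoint = (4.125000 + 4.250000)/2 = 4.187500
  f(4.187500) = 0.428467
  f(mid) > 0, so root is in [4.125000, 4.187500]

midpoint = 4.187500


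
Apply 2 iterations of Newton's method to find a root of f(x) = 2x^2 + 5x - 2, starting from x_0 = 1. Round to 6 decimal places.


Newton's method: x_(n+1) = x_n - f(x_n)/f'(x_n)
f(x) = 2x^2 + 5x - 2
f'(x) = 4x + 5

Iteration 1:
  f(1.000000) = 5.000000
  f'(1.000000) = 9.000000
  x_1 = 1.000000 - (5.000000)/(9.000000) = 0.444444

Iteration 2:
  f(0.444444) = 0.617284
  f'(0.444444) = 6.777778
  x_2 = 0.444444 - (0.617284)/(6.777778) = 0.353370

x_2 = 0.353370


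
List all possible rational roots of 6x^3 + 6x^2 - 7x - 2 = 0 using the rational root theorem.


Rational root theorem: possible roots are ±p/q where:
  p divides the constant term (-2): p ∈ {1, 2}
  q divides the leading coefficient (6): q ∈ {1, 2, 3, 6}

All possible rational roots: -2, -1, -2/3, -1/2, -1/3, -1/6, 1/6, 1/3, 1/2, 2/3, 1, 2

-2, -1, -2/3, -1/2, -1/3, -1/6, 1/6, 1/3, 1/2, 2/3, 1, 2


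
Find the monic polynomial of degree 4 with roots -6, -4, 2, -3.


A monic polynomial with roots -6, -4, 2, -3 is:
p(x) = (x + 6)(x + 4)(x - 2)(x + 3)
After multiplying by (x + 6): x + 6
After multiplying by (x + 4): x^2 + 10x + 24
After multiplying by (x - 2): x^3 + 8x^2 + 4x - 48
After multiplying by (x + 3): x^4 + 11x^3 + 28x^2 - 36x - 144

x^4 + 11x^3 + 28x^2 - 36x - 144


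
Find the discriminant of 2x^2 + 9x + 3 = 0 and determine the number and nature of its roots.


For ax^2 + bx + c = 0, discriminant D = b^2 - 4ac
Here a = 2, b = 9, c = 3
D = (9)^2 - 4(2)(3) = 81 - 24 = 57

D = 57 > 0 but not a perfect square
The equation has 2 distinct real irrational roots.

Discriminant = 57, 2 distinct real irrational roots


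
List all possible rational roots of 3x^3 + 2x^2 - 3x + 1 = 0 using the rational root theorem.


Rational root theorem: possible roots are ±p/q where:
  p divides the constant term (1): p ∈ {1}
  q divides the leading coefficient (3): q ∈ {1, 3}

All possible rational roots: -1, -1/3, 1/3, 1

-1, -1/3, 1/3, 1


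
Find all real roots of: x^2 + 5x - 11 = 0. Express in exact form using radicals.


Using the quadratic formula: x = (-b ± sqrt(b^2 - 4ac)) / (2a)
Here a = 1, b = 5, c = -11
Discriminant = b^2 - 4ac = 5^2 - 4(1)(-11) = 25 + 44 = 69
Since discriminant = 69 > 0, there are two real roots.
x = (-5 ± sqrt(69)) / 2
Numerically: x ≈ 1.6533 or x ≈ -6.6533

x = (-5 + sqrt(69)) / 2 or x = (-5 - sqrt(69)) / 2


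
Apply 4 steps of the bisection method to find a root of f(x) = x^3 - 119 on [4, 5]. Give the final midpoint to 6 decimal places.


f(x) = x^3 - 119
f(4) = -55 < 0
f(5) = 6 > 0

Step 1: midpoint = (4.000000 + 5.000000)/2 = 4.500000
  f(4.500000) = -27.875000
  f(mid) < 0, so root is in [4.500000, 5.000000]

Step 2: midpoint = (4.500000 + 5.000000)/2 = 4.750000
  f(4.750000) = -11.828125
  f(mid) < 0, so root is in [4.750000, 5.000000]

Step 3: midpoint = (4.750000 + 5.000000)/2 = 4.875000
  f(4.875000) = -3.142578
  f(mid) < 0, so root is in [4.875000, 5.000000]

Step 4: midpoint = (4.875000 + 5.000000)/2 = 4.937500
  f(4.937500) = 1.370850
  f(mid) > 0, so root is in [4.875000, 4.937500]

midpoint = 4.937500


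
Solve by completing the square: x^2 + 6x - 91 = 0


Start: x^2 + 6x - 91 = 0
Move constant: x^2 + 6x = 91
Half of 6 is 3, squared is 9
Add 9 to both sides: x^2 + 6x + 9 = 100
(x + 3)^2 = 100
x + 3 = ±10
x = -3 + 10 = 7 or x = -3 - 10 = -13

x = -13, x = 7


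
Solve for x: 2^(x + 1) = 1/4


Express both sides with the same base.
1/4 = 2^(-2)
Since the bases match, equate exponents: x + 1 = -2
So x = -2 - (1) = -3

x = -3


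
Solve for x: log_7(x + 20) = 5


Convert to exponential form: x + 20 = 7^5 = 16807
x = 16807 - 20 = 16787
Check: log_7(16787 + 20) = log_7(16807) = log_7(16807) = 5 ✓

x = 16787


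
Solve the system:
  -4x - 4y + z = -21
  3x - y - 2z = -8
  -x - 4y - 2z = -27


Using Cramer's rule. Expand each determinant along the first row.
D  = (-4)*[(-1)*(-2) - (-2)*(-4)] - (-4)*[3*(-2) - (-2)*(-1)] + 1*[3*(-4) - (-1)*(-1)]
  = (-4)*(-6) - (-4)*(-8) + 1*(-13) = -21
Dx = (-21)*[(-1)*(-2) - (-2)*(-4)] - (-4)*[(-8)*(-2) - (-2)*(-27)] + 1*[(-8)*(-4) - (-1)*(-27)]
  = (-21)*(-6) - (-4)*(-38) + 1*(5) = -21
Dy = (-4)*[(-8)*(-2) - (-2)*(-27)] - (-21)*[3*(-2) - (-2)*(-1)] + 1*[3*(-27) - (-8)*(-1)]
  = (-4)*(-38) - (-21)*(-8) + 1*(-89) = -105
Dz = (-4)*[(-1)*(-27) - (-8)*(-4)] - (-4)*[3*(-27) - (-8)*(-1)] + (-21)*[3*(-4) - (-1)*(-1)]
  = (-4)*(-5) - (-4)*(-89) + (-21)*(-13) = -63
x = Dx/D = -21/-21 = 1, y = Dy/D = -105/-21 = 5, z = Dz/D = -63/-21 = 3
Check eq1: (-4)(1) + (-4)(5) + (1)(3) = -21 = -21 ✓
Check eq2: (3)(1) + (-1)(5) + (-2)(3) = -8 = -8 ✓
Check eq3: (-1)(1) + (-4)(5) + (-2)(3) = -27 = -27 ✓

x = 1, y = 5, z = 3


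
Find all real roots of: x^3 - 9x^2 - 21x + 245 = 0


Let p(x) = x^3 - 9x^2 - 21x + 245. By the rational root theorem (leading coefficient 1), any rational root is an integer divisor of 245: try ±1, ±2, ... in turn.
Test x = 1: value = 216 ≠ 0.
Test x = -1: value = 256 ≠ 0.
Test x = 5: value = 40 ≠ 0.
Test x = -5: value = 0 ✓, so (x + 5) is a factor.
Synthetic division by (x + 5): bring down 1; 1(-5) - 9 = -14; (-14)(-5) - 21 = 49; 49(-5) + 245 = 0 → quotient x^2 - 14x + 49, remainder 0.
Solve the quadratic x^2 - 14x + 49 = 0: discriminant = (-14)^2 - 4(1)(49) = 196 - 196 = 0.
Discriminant = 0, so a double root: x = 14/2 = 7.

x = -5, x = 7 (multiplicity 2)


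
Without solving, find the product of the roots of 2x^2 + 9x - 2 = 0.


By Vieta's formulas for ax^2 + bx + c = 0:
  Sum of roots = -b/a
  Product of roots = c/a

Here a = 2, b = 9, c = -2
Sum = -(9)/2 = -9/2
Product = -2/2 = -1

Product = -1


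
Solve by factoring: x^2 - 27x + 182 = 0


We need two numbers that multiply to 182 and add to -27.
Those numbers are -13 and -14 (since (-13) * (-14) = 182 and (-13) + (-14) = -27).
So x^2 - 27x + 182 = (x - 13)(x - 14) = 0
Setting each factor to zero: x = 13 or x = 14

x = 13, x = 14


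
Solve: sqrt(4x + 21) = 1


Square both sides: 4x + 21 = 1^2 = 1
4x = 1 - 21 = -20
x = -5
Check: sqrt(4*(-5) + 21) = sqrt(1) = 1 ✓

x = -5


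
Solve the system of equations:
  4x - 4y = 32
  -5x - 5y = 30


Using Cramer's rule:
Determinant D = (4)(-5) - (-5)(-4) = -20 - 20 = -40
Dx = (32)(-5) - (30)(-4) = -160 + 120 = -40
Dy = (4)(30) - (-5)(32) = 120 + 160 = 280
x = Dx/D = -40/-40 = 1
y = Dy/D = 280/-40 = -7

x = 1, y = -7


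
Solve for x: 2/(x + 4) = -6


Multiply both sides by (x + 4): 2 = -6(x + 4)
Distribute: 2 = -6x - 24
-6x = 2 + 24 = 26
x = -13/3

x = -13/3


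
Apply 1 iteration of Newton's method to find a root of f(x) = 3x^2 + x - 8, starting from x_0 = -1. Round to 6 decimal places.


Newton's method: x_(n+1) = x_n - f(x_n)/f'(x_n)
f(x) = 3x^2 + x - 8
f'(x) = 6x + 1

Iteration 1:
  f(-1.000000) = -6.000000
  f'(-1.000000) = -5.000000
  x_1 = -1.000000 - (-6.000000)/(-5.000000) = -2.200000

x_1 = -2.200000


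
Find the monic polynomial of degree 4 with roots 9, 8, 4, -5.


A monic polynomial with roots 9, 8, 4, -5 is:
p(x) = (x - 9)(x - 8)(x - 4)(x + 5)
After multiplying by (x - 9): x - 9
After multiplying by (x - 8): x^2 - 17x + 72
After multiplying by (x - 4): x^3 - 21x^2 + 140x - 288
After multiplying by (x + 5): x^4 - 16x^3 + 35x^2 + 412x - 1440

x^4 - 16x^3 + 35x^2 + 412x - 1440


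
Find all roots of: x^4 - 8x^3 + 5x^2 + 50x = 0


The constant term is 0, so x = 0 is a root. Factor out x:
  x^3 - 8x^2 + 5x + 50 = 0
Let p(x) = x^3 - 8x^2 + 5x + 50. By the rational root theorem (leading coefficient 1), any rational root is an integer divisor of 50: try ±1, ±2, ... in turn.
Test x = 1: value = 48 ≠ 0.
Test x = -1: value = 36 ≠ 0.
Test x = 2: value = 36 ≠ 0.
Test x = -2: value = 0 ✓, so (x + 2) is a factor.
Synthetic division by (x + 2): bring down 1; 1(-2) - 8 = -10; (-10)(-2) + 5 = 25; 25(-2) + 50 = 0 → quotient x^2 - 10x + 25, remainder 0.
Solve the quadratic x^2 - 10x + 25 = 0: discriminant = (-10)^2 - 4(1)(25) = 100 - 100 = 0.
Discriminant = 0, so a double root: x = 10/2 = 5.
Collecting all roots found:

x = -2, x = 0, x = 5 (multiplicity 2)


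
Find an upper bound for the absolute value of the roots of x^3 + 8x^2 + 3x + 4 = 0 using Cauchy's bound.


Cauchy's bound: all roots r satisfy |r| <= 1 + max(|a_i/a_n|) for i = 0,...,n-1
where a_n is the leading coefficient.

Coefficients: [1, 8, 3, 4]
Leading coefficient a_n = 1
Ratios |a_i/a_n|: 8, 3, 4
Maximum ratio: 8
Cauchy's bound: |r| <= 1 + 8 = 9

Upper bound = 9


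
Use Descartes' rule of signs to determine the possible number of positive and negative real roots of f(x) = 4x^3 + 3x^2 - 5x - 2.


Descartes' rule of signs:

For positive roots, count sign changes in f(x) = 4x^3 + 3x^2 - 5x - 2:
Signs of coefficients: +, +, -, -
Number of sign changes: 1
Possible positive real roots: 1

For negative roots, examine f(-x) = -4x^3 + 3x^2 + 5x - 2:
Signs of coefficients: -, +, +, -
Number of sign changes: 2
Possible negative real roots: 2, 0

Positive roots: 1; Negative roots: 2 or 0


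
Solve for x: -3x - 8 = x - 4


Starting with: -3x - 8 = x - 4
Move all x terms to left: (-3 - 1)x = -4 + 8
Simplify: -4x = 4
Divide both sides by -4: x = -1

x = -1


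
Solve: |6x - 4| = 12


An absolute value equation |expr| = 12 gives two cases:
Case 1: 6x - 4 = 12
  6x = 16, so x = 8/3
Case 2: 6x - 4 = -12
  6x = -8, so x = -4/3

x = -4/3, x = 8/3


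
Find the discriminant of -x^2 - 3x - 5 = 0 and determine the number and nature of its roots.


For ax^2 + bx + c = 0, discriminant D = b^2 - 4ac
Here a = -1, b = -3, c = -5
D = (-3)^2 - 4(-1)(-5) = 9 - 20 = -11

D = -11 < 0
The equation has no real roots (2 complex conjugate roots).

Discriminant = -11, no real roots (2 complex conjugate roots)


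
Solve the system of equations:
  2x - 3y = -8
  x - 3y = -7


Using Cramer's rule:
Determinant D = (2)(-3) - (1)(-3) = -6 + 3 = -3
Dx = (-8)(-3) - (-7)(-3) = 24 - 21 = 3
Dy = (2)(-7) - (1)(-8) = -14 + 8 = -6
x = Dx/D = 3/-3 = -1
y = Dy/D = -6/-3 = 2

x = -1, y = 2


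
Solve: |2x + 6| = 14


An absolute value equation |expr| = 14 gives two cases:
Case 1: 2x + 6 = 14
  2x = 8, so x = 4
Case 2: 2x + 6 = -14
  2x = -20, so x = -10

x = -10, x = 4


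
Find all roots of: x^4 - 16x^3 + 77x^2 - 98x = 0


The constant term is 0, so x = 0 is a root. Factor out x:
  x^3 - 16x^2 + 77x - 98 = 0
Let p(x) = x^3 - 16x^2 + 77x - 98. By the rational root theorem (leading coefficient 1), any rational root is an integer divisor of 98: try ±1, ±2, ... in turn.
Test x = 1: value = -36 ≠ 0.
Test x = -1: value = -192 ≠ 0.
Test x = 2: value = 0 ✓, so (x - 2) is a factor.
Synthetic division by (x - 2): bring down 1; 1(2) - 16 = -14; (-14)(2) + 77 = 49; 49(2) - 98 = 0 → quotient x^2 - 14x + 49, remainder 0.
Solve the quadratic x^2 - 14x + 49 = 0: discriminant = (-14)^2 - 4(1)(49) = 196 - 196 = 0.
Discriminant = 0, so a double root: x = 14/2 = 7.
Collecting all roots found:

x = 0, x = 2, x = 7 (multiplicity 2)


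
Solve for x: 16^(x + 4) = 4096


Express both sides with the same base.
4096 = 16^3
Since the bases match, equate exponents: x + 4 = 3
So x = 3 - (4) = -1

x = -1


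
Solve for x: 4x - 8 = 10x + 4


Starting with: 4x - 8 = 10x + 4
Move all x terms to left: (4 - 10)x = 4 + 8
Simplify: -6x = 12
Divide both sides by -6: x = -2

x = -2


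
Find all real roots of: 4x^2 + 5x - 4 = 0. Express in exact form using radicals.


Using the quadratic formula: x = (-b ± sqrt(b^2 - 4ac)) / (2a)
Here a = 4, b = 5, c = -4
Discriminant = b^2 - 4ac = 5^2 - 4(4)(-4) = 25 + 64 = 89
Since discriminant = 89 > 0, there are two real roots.
x = (-5 ± sqrt(89)) / 8
Numerically: x ≈ 0.5542 or x ≈ -1.8042

x = (-5 + sqrt(89)) / 8 or x = (-5 - sqrt(89)) / 8


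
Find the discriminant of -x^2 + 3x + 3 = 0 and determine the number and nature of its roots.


For ax^2 + bx + c = 0, discriminant D = b^2 - 4ac
Here a = -1, b = 3, c = 3
D = (3)^2 - 4(-1)(3) = 9 + 12 = 21

D = 21 > 0 but not a perfect square
The equation has 2 distinct real irrational roots.

Discriminant = 21, 2 distinct real irrational roots


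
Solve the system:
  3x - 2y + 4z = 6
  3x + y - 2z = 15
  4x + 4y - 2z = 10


Using Cramer's rule. Expand each determinant along the first row.
D  = 3*[1*(-2) - (-2)*4] - (-2)*[3*(-2) - (-2)*4] + 4*[3*4 - 1*4]
  = 3*(6) - (-2)*(2) + 4*(8) = 54
Dx = 6*[1*(-2) - (-2)*4] - (-2)*[15*(-2) - (-2)*10] + 4*[15*4 - 1*10]
  = 6*(6) - (-2)*(-10) + 4*(50) = 216
Dy = 3*[15*(-2) - (-2)*10] - 6*[3*(-2) - (-2)*4] + 4*[3*10 - 15*4]
  = 3*(-10) - 6*(2) + 4*(-30) = -162
Dz = 3*[1*10 - 15*4] - (-2)*[3*10 - 15*4] + 6*[3*4 - 1*4]
  = 3*(-50) - (-2)*(-30) + 6*(8) = -162
x = Dx/D = 216/54 = 4, y = Dy/D = -162/54 = -3, z = Dz/D = -162/54 = -3
Check eq1: (3)(4) + (-2)(-3) + (4)(-3) = 6 = 6 ✓
Check eq2: (3)(4) + (1)(-3) + (-2)(-3) = 15 = 15 ✓
Check eq3: (4)(4) + (4)(-3) + (-2)(-3) = 10 = 10 ✓

x = 4, y = -3, z = -3


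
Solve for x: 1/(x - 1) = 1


Multiply both sides by (x - 1): 1 = 1(x - 1)
Distribute: 1 = x - 1
x = 1 + 1 = 2
x = 2

x = 2


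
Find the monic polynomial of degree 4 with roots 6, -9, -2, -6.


A monic polynomial with roots 6, -9, -2, -6 is:
p(x) = (x - 6)(x + 9)(x + 2)(x + 6)
After multiplying by (x - 6): x - 6
After multiplying by (x + 9): x^2 + 3x - 54
After multiplying by (x + 2): x^3 + 5x^2 - 48x - 108
After multiplying by (x + 6): x^4 + 11x^3 - 18x^2 - 396x - 648

x^4 + 11x^3 - 18x^2 - 396x - 648


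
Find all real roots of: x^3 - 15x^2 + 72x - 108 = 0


Let p(x) = x^3 - 15x^2 + 72x - 108. By the rational root theorem (leading coefficient 1), any rational root is an integer divisor of 108: try ±1, ±2, ... in turn.
Test x = 1: value = -50 ≠ 0.
Test x = -1: value = -196 ≠ 0.
Test x = 2: value = -16 ≠ 0.
Test x = -2: value = -320 ≠ 0.
Test x = 3: value = 0 ✓, so (x - 3) is a factor.
Synthetic division by (x - 3): bring down 1; 1(3) - 15 = -12; (-12)(3) + 72 = 36; 36(3) - 108 = 0 → quotient x^2 - 12x + 36, remainder 0.
Solve the quadratic x^2 - 12x + 36 = 0: discriminant = (-12)^2 - 4(1)(36) = 144 - 144 = 0.
Discriminant = 0, so a double root: x = 12/2 = 6.

x = 3, x = 6 (multiplicity 2)


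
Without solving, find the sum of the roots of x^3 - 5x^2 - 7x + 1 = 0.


By Vieta's formulas for x^3 + bx^2 + cx + d = 0:
  r1 + r2 + r3 = -b/a = 5
  r1*r2 + r1*r3 + r2*r3 = c/a = -7
  r1*r2*r3 = -d/a = -1


Sum = 5


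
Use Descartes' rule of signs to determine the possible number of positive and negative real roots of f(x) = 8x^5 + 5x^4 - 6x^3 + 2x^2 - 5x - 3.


Descartes' rule of signs:

For positive roots, count sign changes in f(x) = 8x^5 + 5x^4 - 6x^3 + 2x^2 - 5x - 3:
Signs of coefficients: +, +, -, +, -, -
Number of sign changes: 3
Possible positive real roots: 3, 1

For negative roots, examine f(-x) = -8x^5 + 5x^4 + 6x^3 + 2x^2 + 5x - 3:
Signs of coefficients: -, +, +, +, +, -
Number of sign changes: 2
Possible negative real roots: 2, 0

Positive roots: 3 or 1; Negative roots: 2 or 0


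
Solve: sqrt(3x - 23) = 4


Square both sides: 3x - 23 = 4^2 = 16
3x = 16 + 23 = 39
x = 13
Check: sqrt(3*13 - 23) = sqrt(16) = 4 ✓

x = 13


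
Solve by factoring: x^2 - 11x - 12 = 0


We need two numbers that multiply to -12 and add to -11.
Those numbers are -12 and 1 (since (-12) * 1 = -12 and (-12) + 1 = -11).
So x^2 - 11x - 12 = (x - 12)(x + 1) = 0
Setting each factor to zero: x = 12 or x = -1

x = -1, x = 12


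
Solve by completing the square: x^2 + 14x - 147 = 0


Start: x^2 + 14x - 147 = 0
Move constant: x^2 + 14x = 147
Half of 14 is 7, squared is 49
Add 49 to both sides: x^2 + 14x + 49 = 196
(x + 7)^2 = 196
x + 7 = ±14
x = -7 + 14 = 7 or x = -7 - 14 = -21

x = -21, x = 7


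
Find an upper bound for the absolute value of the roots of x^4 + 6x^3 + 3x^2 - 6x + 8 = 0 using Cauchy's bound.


Cauchy's bound: all roots r satisfy |r| <= 1 + max(|a_i/a_n|) for i = 0,...,n-1
where a_n is the leading coefficient.

Coefficients: [1, 6, 3, -6, 8]
Leading coefficient a_n = 1
Ratios |a_i/a_n|: 6, 3, 6, 8
Maximum ratio: 8
Cauchy's bound: |r| <= 1 + 8 = 9

Upper bound = 9


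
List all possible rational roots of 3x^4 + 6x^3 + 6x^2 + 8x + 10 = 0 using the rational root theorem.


Rational root theorem: possible roots are ±p/q where:
  p divides the constant term (10): p ∈ {1, 2, 5, 10}
  q divides the leading coefficient (3): q ∈ {1, 3}

All possible rational roots: -10, -5, -10/3, -2, -5/3, -1, -2/3, -1/3, 1/3, 2/3, 1, 5/3, 2, 10/3, 5, 10

-10, -5, -10/3, -2, -5/3, -1, -2/3, -1/3, 1/3, 2/3, 1, 5/3, 2, 10/3, 5, 10


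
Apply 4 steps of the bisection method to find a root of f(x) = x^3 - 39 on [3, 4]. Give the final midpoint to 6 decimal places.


f(x) = x^3 - 39
f(3) = -12 < 0
f(4) = 25 > 0

Step 1: midpoint = (3.000000 + 4.000000)/2 = 3.500000
  f(3.500000) = 3.875000
  f(mid) > 0, so root is in [3.000000, 3.500000]

Step 2: midpoint = (3.000000 + 3.500000)/2 = 3.250000
  f(3.250000) = -4.671875
  f(mid) < 0, so root is in [3.250000, 3.500000]

Step 3: midpoint = (3.250000 + 3.500000)/2 = 3.375000
  f(3.375000) = -0.556641
  f(mid) < 0, so root is in [3.375000, 3.500000]

Step 4: midpoint = (3.375000 + 3.500000)/2 = 3.437500
  f(3.437500) = 1.618896
  f(mid) > 0, so root is in [3.375000, 3.437500]

midpoint = 3.437500


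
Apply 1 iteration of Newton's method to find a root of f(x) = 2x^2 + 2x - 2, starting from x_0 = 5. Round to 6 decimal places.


Newton's method: x_(n+1) = x_n - f(x_n)/f'(x_n)
f(x) = 2x^2 + 2x - 2
f'(x) = 4x + 2

Iteration 1:
  f(5.000000) = 58.000000
  f'(5.000000) = 22.000000
  x_1 = 5.000000 - (58.000000)/(22.000000) = 2.363636

x_1 = 2.363636


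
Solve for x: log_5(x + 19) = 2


Convert to exponential form: x + 19 = 5^2 = 25
x = 25 - 19 = 6
Check: log_5(6 + 19) = log_5(25) = log_5(25) = 2 ✓

x = 6


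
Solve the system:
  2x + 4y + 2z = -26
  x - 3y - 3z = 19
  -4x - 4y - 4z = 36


Using Cramer's rule. Expand each determinant along the first row.
D  = 2*[(-3)*(-4) - (-3)*(-4)] - 4*[1*(-4) - (-3)*(-4)] + 2*[1*(-4) - (-3)*(-4)]
  = 2*(0) - 4*(-16) + 2*(-16) = 32
Dx = (-26)*[(-3)*(-4) - (-3)*(-4)] - 4*[19*(-4) - (-3)*36] + 2*[19*(-4) - (-3)*36]
  = (-26)*(0) - 4*(32) + 2*(32) = -64
Dy = 2*[19*(-4) - (-3)*36] - (-26)*[1*(-4) - (-3)*(-4)] + 2*[1*36 - 19*(-4)]
  = 2*(32) - (-26)*(-16) + 2*(112) = -128
Dz = 2*[(-3)*36 - 19*(-4)] - 4*[1*36 - 19*(-4)] + (-26)*[1*(-4) - (-3)*(-4)]
  = 2*(-32) - 4*(112) + (-26)*(-16) = -96
x = Dx/D = -64/32 = -2, y = Dy/D = -128/32 = -4, z = Dz/D = -96/32 = -3
Check eq1: (2)(-2) + (4)(-4) + (2)(-3) = -26 = -26 ✓
Check eq2: (1)(-2) + (-3)(-4) + (-3)(-3) = 19 = 19 ✓
Check eq3: (-4)(-2) + (-4)(-4) + (-4)(-3) = 36 = 36 ✓

x = -2, y = -4, z = -3


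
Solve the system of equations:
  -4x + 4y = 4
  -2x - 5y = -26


Using Cramer's rule:
Determinant D = (-4)(-5) - (-2)(4) = 20 + 8 = 28
Dx = (4)(-5) - (-26)(4) = -20 + 104 = 84
Dy = (-4)(-26) - (-2)(4) = 104 + 8 = 112
x = Dx/D = 84/28 = 3
y = Dy/D = 112/28 = 4

x = 3, y = 4


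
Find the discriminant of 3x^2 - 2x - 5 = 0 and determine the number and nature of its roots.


For ax^2 + bx + c = 0, discriminant D = b^2 - 4ac
Here a = 3, b = -2, c = -5
D = (-2)^2 - 4(3)(-5) = 4 + 60 = 64

D = 64 > 0 and is a perfect square (sqrt = 8)
The equation has 2 distinct real rational roots.

Discriminant = 64, 2 distinct real rational roots


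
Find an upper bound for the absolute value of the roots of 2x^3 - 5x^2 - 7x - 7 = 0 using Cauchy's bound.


Cauchy's bound: all roots r satisfy |r| <= 1 + max(|a_i/a_n|) for i = 0,...,n-1
where a_n is the leading coefficient.

Coefficients: [2, -5, -7, -7]
Leading coefficient a_n = 2
Ratios |a_i/a_n|: 5/2, 7/2, 7/2
Maximum ratio: 7/2
Cauchy's bound: |r| <= 1 + 7/2 = 9/2

Upper bound = 9/2


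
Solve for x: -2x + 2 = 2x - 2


Starting with: -2x + 2 = 2x - 2
Move all x terms to left: (-2 - 2)x = -2 - 2
Simplify: -4x = -4
Divide both sides by -4: x = 1

x = 1


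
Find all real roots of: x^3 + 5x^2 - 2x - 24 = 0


Let p(x) = x^3 + 5x^2 - 2x - 24. By the rational root theorem (leading coefficient 1), any rational root is an integer divisor of 24: try ±1, ±2, ... in turn.
Test x = 1: value = -20 ≠ 0.
Test x = -1: value = -18 ≠ 0.
Test x = 2: value = 0 ✓, so (x - 2) is a factor.
Synthetic division by (x - 2): bring down 1; 1(2) + 5 = 7; 7(2) - 2 = 12; 12(2) - 24 = 0 → quotient x^2 + 7x + 12, remainder 0.
Solve the quadratic x^2 + 7x + 12 = 0: discriminant = 7^2 - 4(1)(12) = 49 - 48 = 1.
sqrt(1) = 1, so x = (-7 ± 1)/2: x = -3 or x = -4.

x = -4, x = -3, x = 2


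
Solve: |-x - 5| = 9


An absolute value equation |expr| = 9 gives two cases:
Case 1: -x - 5 = 9
  -x = 14, so x = -14
Case 2: -x - 5 = -9
  -x = -4, so x = 4

x = -14, x = 4


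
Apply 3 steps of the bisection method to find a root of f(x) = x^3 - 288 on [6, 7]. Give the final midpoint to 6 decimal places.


f(x) = x^3 - 288
f(6) = -72 < 0
f(7) = 55 > 0

Step 1: midpoint = (6.000000 + 7.000000)/2 = 6.500000
  f(6.500000) = -13.375000
  f(mid) < 0, so root is in [6.500000, 7.000000]

Step 2: midpoint = (6.500000 + 7.000000)/2 = 6.750000
  f(6.750000) = 19.546875
  f(mid) > 0, so root is in [6.500000, 6.750000]

Step 3: midpoint = (6.500000 + 6.750000)/2 = 6.625000
  f(6.625000) = 2.775391
  f(mid) > 0, so root is in [6.500000, 6.625000]

midpoint = 6.625000


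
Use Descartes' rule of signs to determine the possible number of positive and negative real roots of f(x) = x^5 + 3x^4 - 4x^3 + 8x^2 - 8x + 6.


Descartes' rule of signs:

For positive roots, count sign changes in f(x) = x^5 + 3x^4 - 4x^3 + 8x^2 - 8x + 6:
Signs of coefficients: +, +, -, +, -, +
Number of sign changes: 4
Possible positive real roots: 4, 2, 0

For negative roots, examine f(-x) = -x^5 + 3x^4 + 4x^3 + 8x^2 + 8x + 6:
Signs of coefficients: -, +, +, +, +, +
Number of sign changes: 1
Possible negative real roots: 1

Positive roots: 4 or 2 or 0; Negative roots: 1


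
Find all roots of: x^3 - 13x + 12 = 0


Let p(x) = x^3 - 13x + 12. By the rational root theorem (leading coefficient 1), any rational root is an integer divisor of 12: try ±1, ±2, ... in turn.
Test x = 1: value = 0 ✓, so (x - 1) is a factor.
Synthetic division by (x - 1): bring down 1; 1(1) + 0 = 1; 1(1) - 13 = -12; (-12)(1) + 12 = 0 → quotient x^2 + x - 12, remainder 0.
Solve the quadratic x^2 + x - 12 = 0: discriminant = 1^2 - 4(1)(-12) = 1 + 48 = 49.
sqrt(49) = 7, so x = (-1 ± 7)/2: x = 3 or x = -4.
Collecting all roots found:

x = -4, x = 1, x = 3


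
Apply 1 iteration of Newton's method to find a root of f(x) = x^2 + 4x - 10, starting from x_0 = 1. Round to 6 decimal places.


Newton's method: x_(n+1) = x_n - f(x_n)/f'(x_n)
f(x) = x^2 + 4x - 10
f'(x) = 2x + 4

Iteration 1:
  f(1.000000) = -5.000000
  f'(1.000000) = 6.000000
  x_1 = 1.000000 - (-5.000000)/(6.000000) = 1.833333

x_1 = 1.833333


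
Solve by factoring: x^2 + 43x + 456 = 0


We need two numbers that multiply to 456 and add to 43.
Those numbers are 24 and 19 (since 24 * 19 = 456 and 24 + 19 = 43).
So x^2 + 43x + 456 = (x + 24)(x + 19) = 0
Setting each factor to zero: x = -24 or x = -19

x = -24, x = -19


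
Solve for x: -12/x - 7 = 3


Subtract -7 from both sides: -12/x = 10
Multiply both sides by x: -12 = 10 * x
Divide by 10: x = -6/5

x = -6/5


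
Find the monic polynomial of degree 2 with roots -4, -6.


A monic polynomial with roots -4, -6 is:
p(x) = (x + 4)(x + 6)
After multiplying by (x + 4): x + 4
After multiplying by (x + 6): x^2 + 10x + 24

x^2 + 10x + 24


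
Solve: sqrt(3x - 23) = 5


Square both sides: 3x - 23 = 5^2 = 25
3x = 25 + 23 = 48
x = 16
Check: sqrt(3*16 - 23) = sqrt(25) = 5 ✓

x = 16


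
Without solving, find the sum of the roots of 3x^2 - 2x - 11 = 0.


By Vieta's formulas for ax^2 + bx + c = 0:
  Sum of roots = -b/a
  Product of roots = c/a

Here a = 3, b = -2, c = -11
Sum = -(-2)/3 = 2/3
Product = -11/3 = -11/3

Sum = 2/3


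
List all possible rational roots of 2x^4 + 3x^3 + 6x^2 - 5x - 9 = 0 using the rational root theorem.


Rational root theorem: possible roots are ±p/q where:
  p divides the constant term (-9): p ∈ {1, 3, 9}
  q divides the leading coefficient (2): q ∈ {1, 2}

All possible rational roots: -9, -9/2, -3, -3/2, -1, -1/2, 1/2, 1, 3/2, 3, 9/2, 9

-9, -9/2, -3, -3/2, -1, -1/2, 1/2, 1, 3/2, 3, 9/2, 9


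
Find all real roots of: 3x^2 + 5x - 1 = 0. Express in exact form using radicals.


Using the quadratic formula: x = (-b ± sqrt(b^2 - 4ac)) / (2a)
Here a = 3, b = 5, c = -1
Discriminant = b^2 - 4ac = 5^2 - 4(3)(-1) = 25 + 12 = 37
Since discriminant = 37 > 0, there are two real roots.
x = (-5 ± sqrt(37)) / 6
Numerically: x ≈ 0.1805 or x ≈ -1.8471

x = (-5 + sqrt(37)) / 6 or x = (-5 - sqrt(37)) / 6


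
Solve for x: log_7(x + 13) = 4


Convert to exponential form: x + 13 = 7^4 = 2401
x = 2401 - 13 = 2388
Check: log_7(2388 + 13) = log_7(2401) = log_7(2401) = 4 ✓

x = 2388


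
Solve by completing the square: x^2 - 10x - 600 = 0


Start: x^2 - 10x - 600 = 0
Move constant: x^2 - 10x = 600
Half of -10 is -5, squared is 25
Add 25 to both sides: x^2 - 10x + 25 = 625
(x - 5)^2 = 625
x - 5 = ±25
x = 5 + 25 = 30 or x = 5 - 25 = -20

x = -20, x = 30


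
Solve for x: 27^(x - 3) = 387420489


Express both sides with the same base.
387420489 = 27^6
Since the bases match, equate exponents: x - 3 = 6
So x = 6 - (-3) = 9

x = 9


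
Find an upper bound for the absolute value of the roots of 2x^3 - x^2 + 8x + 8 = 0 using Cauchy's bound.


Cauchy's bound: all roots r satisfy |r| <= 1 + max(|a_i/a_n|) for i = 0,...,n-1
where a_n is the leading coefficient.

Coefficients: [2, -1, 8, 8]
Leading coefficient a_n = 2
Ratios |a_i/a_n|: 1/2, 4, 4
Maximum ratio: 4
Cauchy's bound: |r| <= 1 + 4 = 5

Upper bound = 5


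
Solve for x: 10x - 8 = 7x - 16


Starting with: 10x - 8 = 7x - 16
Move all x terms to left: (10 - 7)x = -16 + 8
Simplify: 3x = -8
Divide both sides by 3: x = -8/3

x = -8/3


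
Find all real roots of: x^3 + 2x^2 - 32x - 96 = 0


Let p(x) = x^3 + 2x^2 - 32x - 96. By the rational root theorem (leading coefficient 1), any rational root is an integer divisor of 96: try ±1, ±2, ... in turn.
Test x = 1: value = -125 ≠ 0.
Test x = -1: value = -63 ≠ 0.
Test x = 2: value = -144 ≠ 0.
Test x = -2: value = -32 ≠ 0.
Test x = 3: value = -147 ≠ 0.
Test x = -3: value = -9 ≠ 0.
Test x = 4: value = -128 ≠ 0.
Test x = -4: value = 0 ✓, so (x + 4) is a factor.
Synthetic division by (x + 4): bring down 1; 1(-4) + 2 = -2; (-2)(-4) - 32 = -24; (-24)(-4) - 96 = 0 → quotient x^2 - 2x - 24, remainder 0.
Solve the quadratic x^2 - 2x - 24 = 0: discriminant = (-2)^2 - 4(1)(-24) = 4 + 96 = 100.
sqrt(100) = 10, so x = (2 ± 10)/2: x = 6 or x = -4.

x = -4 (multiplicity 2), x = 6
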